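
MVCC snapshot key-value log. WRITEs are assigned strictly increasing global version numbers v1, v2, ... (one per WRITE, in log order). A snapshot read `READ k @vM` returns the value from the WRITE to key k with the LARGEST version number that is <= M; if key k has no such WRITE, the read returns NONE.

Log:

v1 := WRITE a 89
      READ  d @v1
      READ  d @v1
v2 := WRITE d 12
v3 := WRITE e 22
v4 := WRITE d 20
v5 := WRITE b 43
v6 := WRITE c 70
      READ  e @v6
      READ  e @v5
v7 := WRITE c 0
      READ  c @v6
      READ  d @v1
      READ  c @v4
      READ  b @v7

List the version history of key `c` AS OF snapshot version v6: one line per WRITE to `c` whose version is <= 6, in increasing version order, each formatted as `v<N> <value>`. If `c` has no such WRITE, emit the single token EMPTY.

Answer: v6 70

Derivation:
Scan writes for key=c with version <= 6:
  v1 WRITE a 89 -> skip
  v2 WRITE d 12 -> skip
  v3 WRITE e 22 -> skip
  v4 WRITE d 20 -> skip
  v5 WRITE b 43 -> skip
  v6 WRITE c 70 -> keep
  v7 WRITE c 0 -> drop (> snap)
Collected: [(6, 70)]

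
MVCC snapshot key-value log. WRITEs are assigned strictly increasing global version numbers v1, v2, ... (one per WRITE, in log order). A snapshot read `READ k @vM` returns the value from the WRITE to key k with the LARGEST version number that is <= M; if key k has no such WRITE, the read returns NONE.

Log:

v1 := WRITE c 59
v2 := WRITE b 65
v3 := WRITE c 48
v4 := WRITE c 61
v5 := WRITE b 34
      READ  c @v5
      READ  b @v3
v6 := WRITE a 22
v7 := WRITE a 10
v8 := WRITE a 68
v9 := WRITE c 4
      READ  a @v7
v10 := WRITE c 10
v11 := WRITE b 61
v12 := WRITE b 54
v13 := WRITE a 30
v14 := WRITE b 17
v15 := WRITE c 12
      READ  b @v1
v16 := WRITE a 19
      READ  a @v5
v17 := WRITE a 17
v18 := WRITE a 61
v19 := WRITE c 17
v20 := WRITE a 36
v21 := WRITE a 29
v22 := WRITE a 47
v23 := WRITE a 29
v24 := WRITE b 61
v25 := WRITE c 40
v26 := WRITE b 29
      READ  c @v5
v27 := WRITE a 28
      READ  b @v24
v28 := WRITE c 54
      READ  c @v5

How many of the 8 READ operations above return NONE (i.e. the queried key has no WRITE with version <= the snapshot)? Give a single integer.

v1: WRITE c=59  (c history now [(1, 59)])
v2: WRITE b=65  (b history now [(2, 65)])
v3: WRITE c=48  (c history now [(1, 59), (3, 48)])
v4: WRITE c=61  (c history now [(1, 59), (3, 48), (4, 61)])
v5: WRITE b=34  (b history now [(2, 65), (5, 34)])
READ c @v5: history=[(1, 59), (3, 48), (4, 61)] -> pick v4 -> 61
READ b @v3: history=[(2, 65), (5, 34)] -> pick v2 -> 65
v6: WRITE a=22  (a history now [(6, 22)])
v7: WRITE a=10  (a history now [(6, 22), (7, 10)])
v8: WRITE a=68  (a history now [(6, 22), (7, 10), (8, 68)])
v9: WRITE c=4  (c history now [(1, 59), (3, 48), (4, 61), (9, 4)])
READ a @v7: history=[(6, 22), (7, 10), (8, 68)] -> pick v7 -> 10
v10: WRITE c=10  (c history now [(1, 59), (3, 48), (4, 61), (9, 4), (10, 10)])
v11: WRITE b=61  (b history now [(2, 65), (5, 34), (11, 61)])
v12: WRITE b=54  (b history now [(2, 65), (5, 34), (11, 61), (12, 54)])
v13: WRITE a=30  (a history now [(6, 22), (7, 10), (8, 68), (13, 30)])
v14: WRITE b=17  (b history now [(2, 65), (5, 34), (11, 61), (12, 54), (14, 17)])
v15: WRITE c=12  (c history now [(1, 59), (3, 48), (4, 61), (9, 4), (10, 10), (15, 12)])
READ b @v1: history=[(2, 65), (5, 34), (11, 61), (12, 54), (14, 17)] -> no version <= 1 -> NONE
v16: WRITE a=19  (a history now [(6, 22), (7, 10), (8, 68), (13, 30), (16, 19)])
READ a @v5: history=[(6, 22), (7, 10), (8, 68), (13, 30), (16, 19)] -> no version <= 5 -> NONE
v17: WRITE a=17  (a history now [(6, 22), (7, 10), (8, 68), (13, 30), (16, 19), (17, 17)])
v18: WRITE a=61  (a history now [(6, 22), (7, 10), (8, 68), (13, 30), (16, 19), (17, 17), (18, 61)])
v19: WRITE c=17  (c history now [(1, 59), (3, 48), (4, 61), (9, 4), (10, 10), (15, 12), (19, 17)])
v20: WRITE a=36  (a history now [(6, 22), (7, 10), (8, 68), (13, 30), (16, 19), (17, 17), (18, 61), (20, 36)])
v21: WRITE a=29  (a history now [(6, 22), (7, 10), (8, 68), (13, 30), (16, 19), (17, 17), (18, 61), (20, 36), (21, 29)])
v22: WRITE a=47  (a history now [(6, 22), (7, 10), (8, 68), (13, 30), (16, 19), (17, 17), (18, 61), (20, 36), (21, 29), (22, 47)])
v23: WRITE a=29  (a history now [(6, 22), (7, 10), (8, 68), (13, 30), (16, 19), (17, 17), (18, 61), (20, 36), (21, 29), (22, 47), (23, 29)])
v24: WRITE b=61  (b history now [(2, 65), (5, 34), (11, 61), (12, 54), (14, 17), (24, 61)])
v25: WRITE c=40  (c history now [(1, 59), (3, 48), (4, 61), (9, 4), (10, 10), (15, 12), (19, 17), (25, 40)])
v26: WRITE b=29  (b history now [(2, 65), (5, 34), (11, 61), (12, 54), (14, 17), (24, 61), (26, 29)])
READ c @v5: history=[(1, 59), (3, 48), (4, 61), (9, 4), (10, 10), (15, 12), (19, 17), (25, 40)] -> pick v4 -> 61
v27: WRITE a=28  (a history now [(6, 22), (7, 10), (8, 68), (13, 30), (16, 19), (17, 17), (18, 61), (20, 36), (21, 29), (22, 47), (23, 29), (27, 28)])
READ b @v24: history=[(2, 65), (5, 34), (11, 61), (12, 54), (14, 17), (24, 61), (26, 29)] -> pick v24 -> 61
v28: WRITE c=54  (c history now [(1, 59), (3, 48), (4, 61), (9, 4), (10, 10), (15, 12), (19, 17), (25, 40), (28, 54)])
READ c @v5: history=[(1, 59), (3, 48), (4, 61), (9, 4), (10, 10), (15, 12), (19, 17), (25, 40), (28, 54)] -> pick v4 -> 61
Read results in order: ['61', '65', '10', 'NONE', 'NONE', '61', '61', '61']
NONE count = 2

Answer: 2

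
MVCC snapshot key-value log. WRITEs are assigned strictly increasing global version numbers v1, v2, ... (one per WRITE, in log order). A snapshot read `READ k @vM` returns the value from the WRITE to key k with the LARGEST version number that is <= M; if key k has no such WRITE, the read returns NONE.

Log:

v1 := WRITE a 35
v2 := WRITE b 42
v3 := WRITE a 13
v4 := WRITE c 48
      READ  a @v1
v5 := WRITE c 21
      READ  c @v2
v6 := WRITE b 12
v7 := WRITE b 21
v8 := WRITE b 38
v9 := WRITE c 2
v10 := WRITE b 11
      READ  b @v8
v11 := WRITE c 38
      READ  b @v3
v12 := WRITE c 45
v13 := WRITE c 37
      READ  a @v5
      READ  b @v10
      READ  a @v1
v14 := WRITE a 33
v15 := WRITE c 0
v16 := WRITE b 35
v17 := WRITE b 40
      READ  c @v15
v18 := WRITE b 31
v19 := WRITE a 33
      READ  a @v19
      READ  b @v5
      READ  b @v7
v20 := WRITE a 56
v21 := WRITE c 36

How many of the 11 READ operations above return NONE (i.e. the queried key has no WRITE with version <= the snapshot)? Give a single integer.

v1: WRITE a=35  (a history now [(1, 35)])
v2: WRITE b=42  (b history now [(2, 42)])
v3: WRITE a=13  (a history now [(1, 35), (3, 13)])
v4: WRITE c=48  (c history now [(4, 48)])
READ a @v1: history=[(1, 35), (3, 13)] -> pick v1 -> 35
v5: WRITE c=21  (c history now [(4, 48), (5, 21)])
READ c @v2: history=[(4, 48), (5, 21)] -> no version <= 2 -> NONE
v6: WRITE b=12  (b history now [(2, 42), (6, 12)])
v7: WRITE b=21  (b history now [(2, 42), (6, 12), (7, 21)])
v8: WRITE b=38  (b history now [(2, 42), (6, 12), (7, 21), (8, 38)])
v9: WRITE c=2  (c history now [(4, 48), (5, 21), (9, 2)])
v10: WRITE b=11  (b history now [(2, 42), (6, 12), (7, 21), (8, 38), (10, 11)])
READ b @v8: history=[(2, 42), (6, 12), (7, 21), (8, 38), (10, 11)] -> pick v8 -> 38
v11: WRITE c=38  (c history now [(4, 48), (5, 21), (9, 2), (11, 38)])
READ b @v3: history=[(2, 42), (6, 12), (7, 21), (8, 38), (10, 11)] -> pick v2 -> 42
v12: WRITE c=45  (c history now [(4, 48), (5, 21), (9, 2), (11, 38), (12, 45)])
v13: WRITE c=37  (c history now [(4, 48), (5, 21), (9, 2), (11, 38), (12, 45), (13, 37)])
READ a @v5: history=[(1, 35), (3, 13)] -> pick v3 -> 13
READ b @v10: history=[(2, 42), (6, 12), (7, 21), (8, 38), (10, 11)] -> pick v10 -> 11
READ a @v1: history=[(1, 35), (3, 13)] -> pick v1 -> 35
v14: WRITE a=33  (a history now [(1, 35), (3, 13), (14, 33)])
v15: WRITE c=0  (c history now [(4, 48), (5, 21), (9, 2), (11, 38), (12, 45), (13, 37), (15, 0)])
v16: WRITE b=35  (b history now [(2, 42), (6, 12), (7, 21), (8, 38), (10, 11), (16, 35)])
v17: WRITE b=40  (b history now [(2, 42), (6, 12), (7, 21), (8, 38), (10, 11), (16, 35), (17, 40)])
READ c @v15: history=[(4, 48), (5, 21), (9, 2), (11, 38), (12, 45), (13, 37), (15, 0)] -> pick v15 -> 0
v18: WRITE b=31  (b history now [(2, 42), (6, 12), (7, 21), (8, 38), (10, 11), (16, 35), (17, 40), (18, 31)])
v19: WRITE a=33  (a history now [(1, 35), (3, 13), (14, 33), (19, 33)])
READ a @v19: history=[(1, 35), (3, 13), (14, 33), (19, 33)] -> pick v19 -> 33
READ b @v5: history=[(2, 42), (6, 12), (7, 21), (8, 38), (10, 11), (16, 35), (17, 40), (18, 31)] -> pick v2 -> 42
READ b @v7: history=[(2, 42), (6, 12), (7, 21), (8, 38), (10, 11), (16, 35), (17, 40), (18, 31)] -> pick v7 -> 21
v20: WRITE a=56  (a history now [(1, 35), (3, 13), (14, 33), (19, 33), (20, 56)])
v21: WRITE c=36  (c history now [(4, 48), (5, 21), (9, 2), (11, 38), (12, 45), (13, 37), (15, 0), (21, 36)])
Read results in order: ['35', 'NONE', '38', '42', '13', '11', '35', '0', '33', '42', '21']
NONE count = 1

Answer: 1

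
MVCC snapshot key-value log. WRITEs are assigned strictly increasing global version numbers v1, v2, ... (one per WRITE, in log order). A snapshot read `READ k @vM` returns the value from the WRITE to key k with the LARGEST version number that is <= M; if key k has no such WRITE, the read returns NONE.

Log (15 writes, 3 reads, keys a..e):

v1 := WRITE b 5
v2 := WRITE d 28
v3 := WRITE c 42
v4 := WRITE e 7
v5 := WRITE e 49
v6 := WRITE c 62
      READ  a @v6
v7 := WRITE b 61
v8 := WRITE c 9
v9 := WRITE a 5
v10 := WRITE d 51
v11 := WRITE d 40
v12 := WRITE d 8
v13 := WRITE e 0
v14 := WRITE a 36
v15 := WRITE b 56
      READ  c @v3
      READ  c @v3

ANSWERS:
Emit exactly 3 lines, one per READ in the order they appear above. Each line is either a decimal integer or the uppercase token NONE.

Answer: NONE
42
42

Derivation:
v1: WRITE b=5  (b history now [(1, 5)])
v2: WRITE d=28  (d history now [(2, 28)])
v3: WRITE c=42  (c history now [(3, 42)])
v4: WRITE e=7  (e history now [(4, 7)])
v5: WRITE e=49  (e history now [(4, 7), (5, 49)])
v6: WRITE c=62  (c history now [(3, 42), (6, 62)])
READ a @v6: history=[] -> no version <= 6 -> NONE
v7: WRITE b=61  (b history now [(1, 5), (7, 61)])
v8: WRITE c=9  (c history now [(3, 42), (6, 62), (8, 9)])
v9: WRITE a=5  (a history now [(9, 5)])
v10: WRITE d=51  (d history now [(2, 28), (10, 51)])
v11: WRITE d=40  (d history now [(2, 28), (10, 51), (11, 40)])
v12: WRITE d=8  (d history now [(2, 28), (10, 51), (11, 40), (12, 8)])
v13: WRITE e=0  (e history now [(4, 7), (5, 49), (13, 0)])
v14: WRITE a=36  (a history now [(9, 5), (14, 36)])
v15: WRITE b=56  (b history now [(1, 5), (7, 61), (15, 56)])
READ c @v3: history=[(3, 42), (6, 62), (8, 9)] -> pick v3 -> 42
READ c @v3: history=[(3, 42), (6, 62), (8, 9)] -> pick v3 -> 42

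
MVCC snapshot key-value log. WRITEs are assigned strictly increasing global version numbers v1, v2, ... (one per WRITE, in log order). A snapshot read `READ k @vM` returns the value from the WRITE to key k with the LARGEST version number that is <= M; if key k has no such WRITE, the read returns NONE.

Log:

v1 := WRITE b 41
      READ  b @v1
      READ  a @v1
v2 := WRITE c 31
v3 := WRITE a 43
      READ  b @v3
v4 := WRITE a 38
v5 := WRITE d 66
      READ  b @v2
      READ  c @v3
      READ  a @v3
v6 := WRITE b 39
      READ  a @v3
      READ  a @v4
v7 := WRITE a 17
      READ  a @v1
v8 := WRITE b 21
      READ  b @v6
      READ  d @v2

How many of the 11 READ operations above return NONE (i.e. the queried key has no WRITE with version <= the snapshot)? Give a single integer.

v1: WRITE b=41  (b history now [(1, 41)])
READ b @v1: history=[(1, 41)] -> pick v1 -> 41
READ a @v1: history=[] -> no version <= 1 -> NONE
v2: WRITE c=31  (c history now [(2, 31)])
v3: WRITE a=43  (a history now [(3, 43)])
READ b @v3: history=[(1, 41)] -> pick v1 -> 41
v4: WRITE a=38  (a history now [(3, 43), (4, 38)])
v5: WRITE d=66  (d history now [(5, 66)])
READ b @v2: history=[(1, 41)] -> pick v1 -> 41
READ c @v3: history=[(2, 31)] -> pick v2 -> 31
READ a @v3: history=[(3, 43), (4, 38)] -> pick v3 -> 43
v6: WRITE b=39  (b history now [(1, 41), (6, 39)])
READ a @v3: history=[(3, 43), (4, 38)] -> pick v3 -> 43
READ a @v4: history=[(3, 43), (4, 38)] -> pick v4 -> 38
v7: WRITE a=17  (a history now [(3, 43), (4, 38), (7, 17)])
READ a @v1: history=[(3, 43), (4, 38), (7, 17)] -> no version <= 1 -> NONE
v8: WRITE b=21  (b history now [(1, 41), (6, 39), (8, 21)])
READ b @v6: history=[(1, 41), (6, 39), (8, 21)] -> pick v6 -> 39
READ d @v2: history=[(5, 66)] -> no version <= 2 -> NONE
Read results in order: ['41', 'NONE', '41', '41', '31', '43', '43', '38', 'NONE', '39', 'NONE']
NONE count = 3

Answer: 3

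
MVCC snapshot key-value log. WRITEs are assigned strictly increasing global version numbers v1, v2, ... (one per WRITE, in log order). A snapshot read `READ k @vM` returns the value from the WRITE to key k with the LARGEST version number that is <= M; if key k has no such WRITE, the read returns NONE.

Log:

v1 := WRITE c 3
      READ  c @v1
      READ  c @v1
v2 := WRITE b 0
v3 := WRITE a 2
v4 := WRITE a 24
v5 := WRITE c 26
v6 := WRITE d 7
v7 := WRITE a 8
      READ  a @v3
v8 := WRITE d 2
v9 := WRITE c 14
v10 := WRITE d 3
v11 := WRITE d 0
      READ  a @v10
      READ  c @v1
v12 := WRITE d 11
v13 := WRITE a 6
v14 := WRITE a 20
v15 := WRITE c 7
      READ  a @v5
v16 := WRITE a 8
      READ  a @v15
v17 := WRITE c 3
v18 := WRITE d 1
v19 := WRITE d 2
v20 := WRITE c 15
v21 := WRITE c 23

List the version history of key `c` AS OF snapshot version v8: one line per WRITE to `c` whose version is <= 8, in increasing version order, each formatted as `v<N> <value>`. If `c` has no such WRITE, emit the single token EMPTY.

Scan writes for key=c with version <= 8:
  v1 WRITE c 3 -> keep
  v2 WRITE b 0 -> skip
  v3 WRITE a 2 -> skip
  v4 WRITE a 24 -> skip
  v5 WRITE c 26 -> keep
  v6 WRITE d 7 -> skip
  v7 WRITE a 8 -> skip
  v8 WRITE d 2 -> skip
  v9 WRITE c 14 -> drop (> snap)
  v10 WRITE d 3 -> skip
  v11 WRITE d 0 -> skip
  v12 WRITE d 11 -> skip
  v13 WRITE a 6 -> skip
  v14 WRITE a 20 -> skip
  v15 WRITE c 7 -> drop (> snap)
  v16 WRITE a 8 -> skip
  v17 WRITE c 3 -> drop (> snap)
  v18 WRITE d 1 -> skip
  v19 WRITE d 2 -> skip
  v20 WRITE c 15 -> drop (> snap)
  v21 WRITE c 23 -> drop (> snap)
Collected: [(1, 3), (5, 26)]

Answer: v1 3
v5 26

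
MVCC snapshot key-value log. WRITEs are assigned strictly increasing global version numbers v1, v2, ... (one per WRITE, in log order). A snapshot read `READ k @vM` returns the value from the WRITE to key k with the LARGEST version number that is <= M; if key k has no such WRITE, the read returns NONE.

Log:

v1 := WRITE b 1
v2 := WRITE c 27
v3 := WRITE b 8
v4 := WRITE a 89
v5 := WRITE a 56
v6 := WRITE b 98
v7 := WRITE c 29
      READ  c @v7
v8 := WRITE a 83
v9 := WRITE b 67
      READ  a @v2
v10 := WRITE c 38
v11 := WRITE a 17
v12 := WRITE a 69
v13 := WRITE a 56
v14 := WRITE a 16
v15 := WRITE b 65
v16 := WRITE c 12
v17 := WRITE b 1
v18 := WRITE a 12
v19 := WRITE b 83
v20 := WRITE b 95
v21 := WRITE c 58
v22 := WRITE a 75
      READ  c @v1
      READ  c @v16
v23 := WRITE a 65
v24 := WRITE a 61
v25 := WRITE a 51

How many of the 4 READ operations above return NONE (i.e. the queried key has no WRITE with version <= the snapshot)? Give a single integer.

Answer: 2

Derivation:
v1: WRITE b=1  (b history now [(1, 1)])
v2: WRITE c=27  (c history now [(2, 27)])
v3: WRITE b=8  (b history now [(1, 1), (3, 8)])
v4: WRITE a=89  (a history now [(4, 89)])
v5: WRITE a=56  (a history now [(4, 89), (5, 56)])
v6: WRITE b=98  (b history now [(1, 1), (3, 8), (6, 98)])
v7: WRITE c=29  (c history now [(2, 27), (7, 29)])
READ c @v7: history=[(2, 27), (7, 29)] -> pick v7 -> 29
v8: WRITE a=83  (a history now [(4, 89), (5, 56), (8, 83)])
v9: WRITE b=67  (b history now [(1, 1), (3, 8), (6, 98), (9, 67)])
READ a @v2: history=[(4, 89), (5, 56), (8, 83)] -> no version <= 2 -> NONE
v10: WRITE c=38  (c history now [(2, 27), (7, 29), (10, 38)])
v11: WRITE a=17  (a history now [(4, 89), (5, 56), (8, 83), (11, 17)])
v12: WRITE a=69  (a history now [(4, 89), (5, 56), (8, 83), (11, 17), (12, 69)])
v13: WRITE a=56  (a history now [(4, 89), (5, 56), (8, 83), (11, 17), (12, 69), (13, 56)])
v14: WRITE a=16  (a history now [(4, 89), (5, 56), (8, 83), (11, 17), (12, 69), (13, 56), (14, 16)])
v15: WRITE b=65  (b history now [(1, 1), (3, 8), (6, 98), (9, 67), (15, 65)])
v16: WRITE c=12  (c history now [(2, 27), (7, 29), (10, 38), (16, 12)])
v17: WRITE b=1  (b history now [(1, 1), (3, 8), (6, 98), (9, 67), (15, 65), (17, 1)])
v18: WRITE a=12  (a history now [(4, 89), (5, 56), (8, 83), (11, 17), (12, 69), (13, 56), (14, 16), (18, 12)])
v19: WRITE b=83  (b history now [(1, 1), (3, 8), (6, 98), (9, 67), (15, 65), (17, 1), (19, 83)])
v20: WRITE b=95  (b history now [(1, 1), (3, 8), (6, 98), (9, 67), (15, 65), (17, 1), (19, 83), (20, 95)])
v21: WRITE c=58  (c history now [(2, 27), (7, 29), (10, 38), (16, 12), (21, 58)])
v22: WRITE a=75  (a history now [(4, 89), (5, 56), (8, 83), (11, 17), (12, 69), (13, 56), (14, 16), (18, 12), (22, 75)])
READ c @v1: history=[(2, 27), (7, 29), (10, 38), (16, 12), (21, 58)] -> no version <= 1 -> NONE
READ c @v16: history=[(2, 27), (7, 29), (10, 38), (16, 12), (21, 58)] -> pick v16 -> 12
v23: WRITE a=65  (a history now [(4, 89), (5, 56), (8, 83), (11, 17), (12, 69), (13, 56), (14, 16), (18, 12), (22, 75), (23, 65)])
v24: WRITE a=61  (a history now [(4, 89), (5, 56), (8, 83), (11, 17), (12, 69), (13, 56), (14, 16), (18, 12), (22, 75), (23, 65), (24, 61)])
v25: WRITE a=51  (a history now [(4, 89), (5, 56), (8, 83), (11, 17), (12, 69), (13, 56), (14, 16), (18, 12), (22, 75), (23, 65), (24, 61), (25, 51)])
Read results in order: ['29', 'NONE', 'NONE', '12']
NONE count = 2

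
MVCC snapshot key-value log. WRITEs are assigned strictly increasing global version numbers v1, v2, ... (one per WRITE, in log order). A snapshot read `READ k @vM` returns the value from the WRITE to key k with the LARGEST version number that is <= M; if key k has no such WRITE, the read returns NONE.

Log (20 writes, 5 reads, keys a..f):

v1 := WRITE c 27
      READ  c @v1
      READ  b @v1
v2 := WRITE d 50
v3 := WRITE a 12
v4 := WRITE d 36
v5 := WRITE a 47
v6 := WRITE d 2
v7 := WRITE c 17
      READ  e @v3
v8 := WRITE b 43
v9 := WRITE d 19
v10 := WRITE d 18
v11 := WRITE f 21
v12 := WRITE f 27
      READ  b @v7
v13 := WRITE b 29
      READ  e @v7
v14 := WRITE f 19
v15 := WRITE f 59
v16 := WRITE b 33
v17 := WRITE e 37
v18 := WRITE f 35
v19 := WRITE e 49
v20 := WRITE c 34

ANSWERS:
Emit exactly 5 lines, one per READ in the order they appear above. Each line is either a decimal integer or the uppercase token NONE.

v1: WRITE c=27  (c history now [(1, 27)])
READ c @v1: history=[(1, 27)] -> pick v1 -> 27
READ b @v1: history=[] -> no version <= 1 -> NONE
v2: WRITE d=50  (d history now [(2, 50)])
v3: WRITE a=12  (a history now [(3, 12)])
v4: WRITE d=36  (d history now [(2, 50), (4, 36)])
v5: WRITE a=47  (a history now [(3, 12), (5, 47)])
v6: WRITE d=2  (d history now [(2, 50), (4, 36), (6, 2)])
v7: WRITE c=17  (c history now [(1, 27), (7, 17)])
READ e @v3: history=[] -> no version <= 3 -> NONE
v8: WRITE b=43  (b history now [(8, 43)])
v9: WRITE d=19  (d history now [(2, 50), (4, 36), (6, 2), (9, 19)])
v10: WRITE d=18  (d history now [(2, 50), (4, 36), (6, 2), (9, 19), (10, 18)])
v11: WRITE f=21  (f history now [(11, 21)])
v12: WRITE f=27  (f history now [(11, 21), (12, 27)])
READ b @v7: history=[(8, 43)] -> no version <= 7 -> NONE
v13: WRITE b=29  (b history now [(8, 43), (13, 29)])
READ e @v7: history=[] -> no version <= 7 -> NONE
v14: WRITE f=19  (f history now [(11, 21), (12, 27), (14, 19)])
v15: WRITE f=59  (f history now [(11, 21), (12, 27), (14, 19), (15, 59)])
v16: WRITE b=33  (b history now [(8, 43), (13, 29), (16, 33)])
v17: WRITE e=37  (e history now [(17, 37)])
v18: WRITE f=35  (f history now [(11, 21), (12, 27), (14, 19), (15, 59), (18, 35)])
v19: WRITE e=49  (e history now [(17, 37), (19, 49)])
v20: WRITE c=34  (c history now [(1, 27), (7, 17), (20, 34)])

Answer: 27
NONE
NONE
NONE
NONE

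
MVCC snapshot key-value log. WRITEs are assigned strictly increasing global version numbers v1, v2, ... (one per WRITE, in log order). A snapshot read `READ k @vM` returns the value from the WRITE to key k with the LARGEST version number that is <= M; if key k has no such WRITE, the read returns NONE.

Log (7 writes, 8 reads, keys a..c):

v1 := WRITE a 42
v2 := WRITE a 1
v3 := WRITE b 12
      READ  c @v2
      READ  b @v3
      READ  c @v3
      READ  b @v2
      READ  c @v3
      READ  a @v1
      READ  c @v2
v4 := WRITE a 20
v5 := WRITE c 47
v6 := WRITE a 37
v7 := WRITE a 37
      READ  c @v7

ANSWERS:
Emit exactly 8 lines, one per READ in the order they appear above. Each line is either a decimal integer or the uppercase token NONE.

Answer: NONE
12
NONE
NONE
NONE
42
NONE
47

Derivation:
v1: WRITE a=42  (a history now [(1, 42)])
v2: WRITE a=1  (a history now [(1, 42), (2, 1)])
v3: WRITE b=12  (b history now [(3, 12)])
READ c @v2: history=[] -> no version <= 2 -> NONE
READ b @v3: history=[(3, 12)] -> pick v3 -> 12
READ c @v3: history=[] -> no version <= 3 -> NONE
READ b @v2: history=[(3, 12)] -> no version <= 2 -> NONE
READ c @v3: history=[] -> no version <= 3 -> NONE
READ a @v1: history=[(1, 42), (2, 1)] -> pick v1 -> 42
READ c @v2: history=[] -> no version <= 2 -> NONE
v4: WRITE a=20  (a history now [(1, 42), (2, 1), (4, 20)])
v5: WRITE c=47  (c history now [(5, 47)])
v6: WRITE a=37  (a history now [(1, 42), (2, 1), (4, 20), (6, 37)])
v7: WRITE a=37  (a history now [(1, 42), (2, 1), (4, 20), (6, 37), (7, 37)])
READ c @v7: history=[(5, 47)] -> pick v5 -> 47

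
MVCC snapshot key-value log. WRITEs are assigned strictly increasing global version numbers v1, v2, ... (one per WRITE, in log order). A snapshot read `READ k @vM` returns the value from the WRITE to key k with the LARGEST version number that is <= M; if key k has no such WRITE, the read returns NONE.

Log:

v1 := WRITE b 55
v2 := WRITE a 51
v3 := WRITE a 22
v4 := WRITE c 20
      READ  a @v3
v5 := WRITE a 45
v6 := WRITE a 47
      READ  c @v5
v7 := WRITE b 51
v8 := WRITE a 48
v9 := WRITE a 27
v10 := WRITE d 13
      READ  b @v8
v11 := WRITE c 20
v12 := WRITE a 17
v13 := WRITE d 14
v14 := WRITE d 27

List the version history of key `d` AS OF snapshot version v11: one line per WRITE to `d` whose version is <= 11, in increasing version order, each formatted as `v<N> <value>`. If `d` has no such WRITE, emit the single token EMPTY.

Answer: v10 13

Derivation:
Scan writes for key=d with version <= 11:
  v1 WRITE b 55 -> skip
  v2 WRITE a 51 -> skip
  v3 WRITE a 22 -> skip
  v4 WRITE c 20 -> skip
  v5 WRITE a 45 -> skip
  v6 WRITE a 47 -> skip
  v7 WRITE b 51 -> skip
  v8 WRITE a 48 -> skip
  v9 WRITE a 27 -> skip
  v10 WRITE d 13 -> keep
  v11 WRITE c 20 -> skip
  v12 WRITE a 17 -> skip
  v13 WRITE d 14 -> drop (> snap)
  v14 WRITE d 27 -> drop (> snap)
Collected: [(10, 13)]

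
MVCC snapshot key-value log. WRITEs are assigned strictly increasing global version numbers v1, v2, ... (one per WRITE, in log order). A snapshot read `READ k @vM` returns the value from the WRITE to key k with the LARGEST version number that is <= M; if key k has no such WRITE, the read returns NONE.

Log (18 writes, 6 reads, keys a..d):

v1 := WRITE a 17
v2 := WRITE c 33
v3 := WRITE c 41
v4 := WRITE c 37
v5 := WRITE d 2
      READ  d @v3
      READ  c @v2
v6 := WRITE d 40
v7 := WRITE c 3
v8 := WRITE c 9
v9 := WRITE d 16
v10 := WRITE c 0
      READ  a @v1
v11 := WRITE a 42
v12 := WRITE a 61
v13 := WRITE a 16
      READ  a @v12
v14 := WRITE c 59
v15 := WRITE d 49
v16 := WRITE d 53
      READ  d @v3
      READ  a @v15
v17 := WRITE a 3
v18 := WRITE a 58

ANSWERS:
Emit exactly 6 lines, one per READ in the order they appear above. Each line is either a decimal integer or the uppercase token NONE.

Answer: NONE
33
17
61
NONE
16

Derivation:
v1: WRITE a=17  (a history now [(1, 17)])
v2: WRITE c=33  (c history now [(2, 33)])
v3: WRITE c=41  (c history now [(2, 33), (3, 41)])
v4: WRITE c=37  (c history now [(2, 33), (3, 41), (4, 37)])
v5: WRITE d=2  (d history now [(5, 2)])
READ d @v3: history=[(5, 2)] -> no version <= 3 -> NONE
READ c @v2: history=[(2, 33), (3, 41), (4, 37)] -> pick v2 -> 33
v6: WRITE d=40  (d history now [(5, 2), (6, 40)])
v7: WRITE c=3  (c history now [(2, 33), (3, 41), (4, 37), (7, 3)])
v8: WRITE c=9  (c history now [(2, 33), (3, 41), (4, 37), (7, 3), (8, 9)])
v9: WRITE d=16  (d history now [(5, 2), (6, 40), (9, 16)])
v10: WRITE c=0  (c history now [(2, 33), (3, 41), (4, 37), (7, 3), (8, 9), (10, 0)])
READ a @v1: history=[(1, 17)] -> pick v1 -> 17
v11: WRITE a=42  (a history now [(1, 17), (11, 42)])
v12: WRITE a=61  (a history now [(1, 17), (11, 42), (12, 61)])
v13: WRITE a=16  (a history now [(1, 17), (11, 42), (12, 61), (13, 16)])
READ a @v12: history=[(1, 17), (11, 42), (12, 61), (13, 16)] -> pick v12 -> 61
v14: WRITE c=59  (c history now [(2, 33), (3, 41), (4, 37), (7, 3), (8, 9), (10, 0), (14, 59)])
v15: WRITE d=49  (d history now [(5, 2), (6, 40), (9, 16), (15, 49)])
v16: WRITE d=53  (d history now [(5, 2), (6, 40), (9, 16), (15, 49), (16, 53)])
READ d @v3: history=[(5, 2), (6, 40), (9, 16), (15, 49), (16, 53)] -> no version <= 3 -> NONE
READ a @v15: history=[(1, 17), (11, 42), (12, 61), (13, 16)] -> pick v13 -> 16
v17: WRITE a=3  (a history now [(1, 17), (11, 42), (12, 61), (13, 16), (17, 3)])
v18: WRITE a=58  (a history now [(1, 17), (11, 42), (12, 61), (13, 16), (17, 3), (18, 58)])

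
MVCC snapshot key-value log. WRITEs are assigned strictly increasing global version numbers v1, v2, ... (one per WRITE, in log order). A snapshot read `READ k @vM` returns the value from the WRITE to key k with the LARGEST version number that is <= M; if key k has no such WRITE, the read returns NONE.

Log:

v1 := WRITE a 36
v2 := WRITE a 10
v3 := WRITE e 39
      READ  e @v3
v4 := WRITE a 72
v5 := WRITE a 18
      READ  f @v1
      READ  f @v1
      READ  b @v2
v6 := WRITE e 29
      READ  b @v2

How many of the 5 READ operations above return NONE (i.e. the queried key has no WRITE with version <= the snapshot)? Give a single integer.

v1: WRITE a=36  (a history now [(1, 36)])
v2: WRITE a=10  (a history now [(1, 36), (2, 10)])
v3: WRITE e=39  (e history now [(3, 39)])
READ e @v3: history=[(3, 39)] -> pick v3 -> 39
v4: WRITE a=72  (a history now [(1, 36), (2, 10), (4, 72)])
v5: WRITE a=18  (a history now [(1, 36), (2, 10), (4, 72), (5, 18)])
READ f @v1: history=[] -> no version <= 1 -> NONE
READ f @v1: history=[] -> no version <= 1 -> NONE
READ b @v2: history=[] -> no version <= 2 -> NONE
v6: WRITE e=29  (e history now [(3, 39), (6, 29)])
READ b @v2: history=[] -> no version <= 2 -> NONE
Read results in order: ['39', 'NONE', 'NONE', 'NONE', 'NONE']
NONE count = 4

Answer: 4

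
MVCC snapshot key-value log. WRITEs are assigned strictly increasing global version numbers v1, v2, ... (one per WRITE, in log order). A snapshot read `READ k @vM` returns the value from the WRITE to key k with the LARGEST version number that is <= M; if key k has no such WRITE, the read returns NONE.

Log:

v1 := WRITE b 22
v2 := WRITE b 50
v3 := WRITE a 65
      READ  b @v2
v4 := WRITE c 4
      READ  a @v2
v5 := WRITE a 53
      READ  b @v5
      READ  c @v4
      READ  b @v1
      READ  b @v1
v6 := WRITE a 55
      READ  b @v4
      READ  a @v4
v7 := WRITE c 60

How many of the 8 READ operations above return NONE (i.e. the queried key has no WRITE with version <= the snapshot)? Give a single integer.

v1: WRITE b=22  (b history now [(1, 22)])
v2: WRITE b=50  (b history now [(1, 22), (2, 50)])
v3: WRITE a=65  (a history now [(3, 65)])
READ b @v2: history=[(1, 22), (2, 50)] -> pick v2 -> 50
v4: WRITE c=4  (c history now [(4, 4)])
READ a @v2: history=[(3, 65)] -> no version <= 2 -> NONE
v5: WRITE a=53  (a history now [(3, 65), (5, 53)])
READ b @v5: history=[(1, 22), (2, 50)] -> pick v2 -> 50
READ c @v4: history=[(4, 4)] -> pick v4 -> 4
READ b @v1: history=[(1, 22), (2, 50)] -> pick v1 -> 22
READ b @v1: history=[(1, 22), (2, 50)] -> pick v1 -> 22
v6: WRITE a=55  (a history now [(3, 65), (5, 53), (6, 55)])
READ b @v4: history=[(1, 22), (2, 50)] -> pick v2 -> 50
READ a @v4: history=[(3, 65), (5, 53), (6, 55)] -> pick v3 -> 65
v7: WRITE c=60  (c history now [(4, 4), (7, 60)])
Read results in order: ['50', 'NONE', '50', '4', '22', '22', '50', '65']
NONE count = 1

Answer: 1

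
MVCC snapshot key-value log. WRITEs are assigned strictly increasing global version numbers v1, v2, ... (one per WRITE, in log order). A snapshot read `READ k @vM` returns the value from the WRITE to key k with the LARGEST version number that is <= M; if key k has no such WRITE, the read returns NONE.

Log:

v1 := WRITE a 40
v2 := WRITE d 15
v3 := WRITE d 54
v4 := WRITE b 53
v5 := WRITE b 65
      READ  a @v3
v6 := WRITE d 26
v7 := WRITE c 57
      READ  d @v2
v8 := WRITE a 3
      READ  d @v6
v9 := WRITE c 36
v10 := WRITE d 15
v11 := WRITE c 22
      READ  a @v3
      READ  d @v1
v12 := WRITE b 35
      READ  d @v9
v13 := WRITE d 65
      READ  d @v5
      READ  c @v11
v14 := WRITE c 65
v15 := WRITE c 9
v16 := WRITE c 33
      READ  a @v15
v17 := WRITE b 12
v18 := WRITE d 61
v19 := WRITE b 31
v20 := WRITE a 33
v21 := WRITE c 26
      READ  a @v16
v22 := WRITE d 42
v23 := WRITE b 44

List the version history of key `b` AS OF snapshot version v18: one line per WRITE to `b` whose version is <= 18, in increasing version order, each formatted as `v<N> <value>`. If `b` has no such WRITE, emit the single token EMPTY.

Scan writes for key=b with version <= 18:
  v1 WRITE a 40 -> skip
  v2 WRITE d 15 -> skip
  v3 WRITE d 54 -> skip
  v4 WRITE b 53 -> keep
  v5 WRITE b 65 -> keep
  v6 WRITE d 26 -> skip
  v7 WRITE c 57 -> skip
  v8 WRITE a 3 -> skip
  v9 WRITE c 36 -> skip
  v10 WRITE d 15 -> skip
  v11 WRITE c 22 -> skip
  v12 WRITE b 35 -> keep
  v13 WRITE d 65 -> skip
  v14 WRITE c 65 -> skip
  v15 WRITE c 9 -> skip
  v16 WRITE c 33 -> skip
  v17 WRITE b 12 -> keep
  v18 WRITE d 61 -> skip
  v19 WRITE b 31 -> drop (> snap)
  v20 WRITE a 33 -> skip
  v21 WRITE c 26 -> skip
  v22 WRITE d 42 -> skip
  v23 WRITE b 44 -> drop (> snap)
Collected: [(4, 53), (5, 65), (12, 35), (17, 12)]

Answer: v4 53
v5 65
v12 35
v17 12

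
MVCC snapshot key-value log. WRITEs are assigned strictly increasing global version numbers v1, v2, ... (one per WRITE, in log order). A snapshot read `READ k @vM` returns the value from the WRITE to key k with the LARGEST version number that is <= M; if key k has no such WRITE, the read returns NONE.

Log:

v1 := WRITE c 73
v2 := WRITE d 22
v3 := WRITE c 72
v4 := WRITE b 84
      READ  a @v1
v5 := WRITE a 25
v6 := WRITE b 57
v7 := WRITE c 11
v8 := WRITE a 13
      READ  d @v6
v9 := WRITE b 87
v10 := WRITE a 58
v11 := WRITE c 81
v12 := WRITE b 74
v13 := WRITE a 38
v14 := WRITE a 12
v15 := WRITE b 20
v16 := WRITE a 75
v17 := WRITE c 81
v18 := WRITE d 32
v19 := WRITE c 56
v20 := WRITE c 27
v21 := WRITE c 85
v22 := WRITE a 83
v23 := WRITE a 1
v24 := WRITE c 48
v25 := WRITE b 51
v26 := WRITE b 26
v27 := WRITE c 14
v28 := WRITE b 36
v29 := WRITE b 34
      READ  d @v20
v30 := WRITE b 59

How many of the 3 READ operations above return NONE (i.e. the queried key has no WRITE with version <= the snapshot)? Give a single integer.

Answer: 1

Derivation:
v1: WRITE c=73  (c history now [(1, 73)])
v2: WRITE d=22  (d history now [(2, 22)])
v3: WRITE c=72  (c history now [(1, 73), (3, 72)])
v4: WRITE b=84  (b history now [(4, 84)])
READ a @v1: history=[] -> no version <= 1 -> NONE
v5: WRITE a=25  (a history now [(5, 25)])
v6: WRITE b=57  (b history now [(4, 84), (6, 57)])
v7: WRITE c=11  (c history now [(1, 73), (3, 72), (7, 11)])
v8: WRITE a=13  (a history now [(5, 25), (8, 13)])
READ d @v6: history=[(2, 22)] -> pick v2 -> 22
v9: WRITE b=87  (b history now [(4, 84), (6, 57), (9, 87)])
v10: WRITE a=58  (a history now [(5, 25), (8, 13), (10, 58)])
v11: WRITE c=81  (c history now [(1, 73), (3, 72), (7, 11), (11, 81)])
v12: WRITE b=74  (b history now [(4, 84), (6, 57), (9, 87), (12, 74)])
v13: WRITE a=38  (a history now [(5, 25), (8, 13), (10, 58), (13, 38)])
v14: WRITE a=12  (a history now [(5, 25), (8, 13), (10, 58), (13, 38), (14, 12)])
v15: WRITE b=20  (b history now [(4, 84), (6, 57), (9, 87), (12, 74), (15, 20)])
v16: WRITE a=75  (a history now [(5, 25), (8, 13), (10, 58), (13, 38), (14, 12), (16, 75)])
v17: WRITE c=81  (c history now [(1, 73), (3, 72), (7, 11), (11, 81), (17, 81)])
v18: WRITE d=32  (d history now [(2, 22), (18, 32)])
v19: WRITE c=56  (c history now [(1, 73), (3, 72), (7, 11), (11, 81), (17, 81), (19, 56)])
v20: WRITE c=27  (c history now [(1, 73), (3, 72), (7, 11), (11, 81), (17, 81), (19, 56), (20, 27)])
v21: WRITE c=85  (c history now [(1, 73), (3, 72), (7, 11), (11, 81), (17, 81), (19, 56), (20, 27), (21, 85)])
v22: WRITE a=83  (a history now [(5, 25), (8, 13), (10, 58), (13, 38), (14, 12), (16, 75), (22, 83)])
v23: WRITE a=1  (a history now [(5, 25), (8, 13), (10, 58), (13, 38), (14, 12), (16, 75), (22, 83), (23, 1)])
v24: WRITE c=48  (c history now [(1, 73), (3, 72), (7, 11), (11, 81), (17, 81), (19, 56), (20, 27), (21, 85), (24, 48)])
v25: WRITE b=51  (b history now [(4, 84), (6, 57), (9, 87), (12, 74), (15, 20), (25, 51)])
v26: WRITE b=26  (b history now [(4, 84), (6, 57), (9, 87), (12, 74), (15, 20), (25, 51), (26, 26)])
v27: WRITE c=14  (c history now [(1, 73), (3, 72), (7, 11), (11, 81), (17, 81), (19, 56), (20, 27), (21, 85), (24, 48), (27, 14)])
v28: WRITE b=36  (b history now [(4, 84), (6, 57), (9, 87), (12, 74), (15, 20), (25, 51), (26, 26), (28, 36)])
v29: WRITE b=34  (b history now [(4, 84), (6, 57), (9, 87), (12, 74), (15, 20), (25, 51), (26, 26), (28, 36), (29, 34)])
READ d @v20: history=[(2, 22), (18, 32)] -> pick v18 -> 32
v30: WRITE b=59  (b history now [(4, 84), (6, 57), (9, 87), (12, 74), (15, 20), (25, 51), (26, 26), (28, 36), (29, 34), (30, 59)])
Read results in order: ['NONE', '22', '32']
NONE count = 1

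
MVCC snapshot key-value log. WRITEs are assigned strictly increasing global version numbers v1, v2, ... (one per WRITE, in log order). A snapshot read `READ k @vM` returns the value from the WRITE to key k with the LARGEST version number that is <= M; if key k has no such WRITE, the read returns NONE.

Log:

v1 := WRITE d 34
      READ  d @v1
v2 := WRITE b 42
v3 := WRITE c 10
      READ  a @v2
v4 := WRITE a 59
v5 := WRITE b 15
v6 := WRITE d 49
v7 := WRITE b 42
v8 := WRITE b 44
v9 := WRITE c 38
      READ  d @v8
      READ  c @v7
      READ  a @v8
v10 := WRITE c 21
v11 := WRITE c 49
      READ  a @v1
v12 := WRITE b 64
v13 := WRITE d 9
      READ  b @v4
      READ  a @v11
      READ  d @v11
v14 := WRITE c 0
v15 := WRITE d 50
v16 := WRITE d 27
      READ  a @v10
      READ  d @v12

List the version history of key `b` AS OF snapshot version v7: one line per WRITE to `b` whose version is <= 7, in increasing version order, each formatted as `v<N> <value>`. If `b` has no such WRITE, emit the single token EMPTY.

Answer: v2 42
v5 15
v7 42

Derivation:
Scan writes for key=b with version <= 7:
  v1 WRITE d 34 -> skip
  v2 WRITE b 42 -> keep
  v3 WRITE c 10 -> skip
  v4 WRITE a 59 -> skip
  v5 WRITE b 15 -> keep
  v6 WRITE d 49 -> skip
  v7 WRITE b 42 -> keep
  v8 WRITE b 44 -> drop (> snap)
  v9 WRITE c 38 -> skip
  v10 WRITE c 21 -> skip
  v11 WRITE c 49 -> skip
  v12 WRITE b 64 -> drop (> snap)
  v13 WRITE d 9 -> skip
  v14 WRITE c 0 -> skip
  v15 WRITE d 50 -> skip
  v16 WRITE d 27 -> skip
Collected: [(2, 42), (5, 15), (7, 42)]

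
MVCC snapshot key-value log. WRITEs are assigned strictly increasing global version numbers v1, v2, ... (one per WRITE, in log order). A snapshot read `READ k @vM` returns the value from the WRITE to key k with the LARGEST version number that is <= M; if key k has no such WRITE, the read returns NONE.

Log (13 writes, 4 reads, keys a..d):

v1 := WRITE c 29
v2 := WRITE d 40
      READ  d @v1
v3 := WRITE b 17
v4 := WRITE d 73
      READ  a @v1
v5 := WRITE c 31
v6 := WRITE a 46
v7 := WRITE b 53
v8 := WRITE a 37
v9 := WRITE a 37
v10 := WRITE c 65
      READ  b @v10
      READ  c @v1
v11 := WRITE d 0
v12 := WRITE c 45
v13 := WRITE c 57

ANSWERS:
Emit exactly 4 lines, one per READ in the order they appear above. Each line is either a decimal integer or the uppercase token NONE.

Answer: NONE
NONE
53
29

Derivation:
v1: WRITE c=29  (c history now [(1, 29)])
v2: WRITE d=40  (d history now [(2, 40)])
READ d @v1: history=[(2, 40)] -> no version <= 1 -> NONE
v3: WRITE b=17  (b history now [(3, 17)])
v4: WRITE d=73  (d history now [(2, 40), (4, 73)])
READ a @v1: history=[] -> no version <= 1 -> NONE
v5: WRITE c=31  (c history now [(1, 29), (5, 31)])
v6: WRITE a=46  (a history now [(6, 46)])
v7: WRITE b=53  (b history now [(3, 17), (7, 53)])
v8: WRITE a=37  (a history now [(6, 46), (8, 37)])
v9: WRITE a=37  (a history now [(6, 46), (8, 37), (9, 37)])
v10: WRITE c=65  (c history now [(1, 29), (5, 31), (10, 65)])
READ b @v10: history=[(3, 17), (7, 53)] -> pick v7 -> 53
READ c @v1: history=[(1, 29), (5, 31), (10, 65)] -> pick v1 -> 29
v11: WRITE d=0  (d history now [(2, 40), (4, 73), (11, 0)])
v12: WRITE c=45  (c history now [(1, 29), (5, 31), (10, 65), (12, 45)])
v13: WRITE c=57  (c history now [(1, 29), (5, 31), (10, 65), (12, 45), (13, 57)])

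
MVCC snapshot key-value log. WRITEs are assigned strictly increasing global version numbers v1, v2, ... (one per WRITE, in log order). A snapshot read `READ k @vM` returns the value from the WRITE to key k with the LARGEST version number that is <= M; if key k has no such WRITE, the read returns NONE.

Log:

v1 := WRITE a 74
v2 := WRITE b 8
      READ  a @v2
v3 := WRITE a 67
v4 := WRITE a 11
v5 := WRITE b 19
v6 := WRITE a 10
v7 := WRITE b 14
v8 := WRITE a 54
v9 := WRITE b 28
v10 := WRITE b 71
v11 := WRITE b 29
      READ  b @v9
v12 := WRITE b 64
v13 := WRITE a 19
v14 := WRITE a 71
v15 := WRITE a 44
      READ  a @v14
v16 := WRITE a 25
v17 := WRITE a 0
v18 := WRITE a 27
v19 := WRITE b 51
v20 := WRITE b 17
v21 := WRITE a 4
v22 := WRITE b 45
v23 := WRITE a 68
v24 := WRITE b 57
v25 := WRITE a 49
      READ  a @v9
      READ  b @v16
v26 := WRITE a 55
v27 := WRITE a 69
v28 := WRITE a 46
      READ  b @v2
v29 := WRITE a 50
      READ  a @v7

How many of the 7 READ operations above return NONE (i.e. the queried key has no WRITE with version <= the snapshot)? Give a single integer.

Answer: 0

Derivation:
v1: WRITE a=74  (a history now [(1, 74)])
v2: WRITE b=8  (b history now [(2, 8)])
READ a @v2: history=[(1, 74)] -> pick v1 -> 74
v3: WRITE a=67  (a history now [(1, 74), (3, 67)])
v4: WRITE a=11  (a history now [(1, 74), (3, 67), (4, 11)])
v5: WRITE b=19  (b history now [(2, 8), (5, 19)])
v6: WRITE a=10  (a history now [(1, 74), (3, 67), (4, 11), (6, 10)])
v7: WRITE b=14  (b history now [(2, 8), (5, 19), (7, 14)])
v8: WRITE a=54  (a history now [(1, 74), (3, 67), (4, 11), (6, 10), (8, 54)])
v9: WRITE b=28  (b history now [(2, 8), (5, 19), (7, 14), (9, 28)])
v10: WRITE b=71  (b history now [(2, 8), (5, 19), (7, 14), (9, 28), (10, 71)])
v11: WRITE b=29  (b history now [(2, 8), (5, 19), (7, 14), (9, 28), (10, 71), (11, 29)])
READ b @v9: history=[(2, 8), (5, 19), (7, 14), (9, 28), (10, 71), (11, 29)] -> pick v9 -> 28
v12: WRITE b=64  (b history now [(2, 8), (5, 19), (7, 14), (9, 28), (10, 71), (11, 29), (12, 64)])
v13: WRITE a=19  (a history now [(1, 74), (3, 67), (4, 11), (6, 10), (8, 54), (13, 19)])
v14: WRITE a=71  (a history now [(1, 74), (3, 67), (4, 11), (6, 10), (8, 54), (13, 19), (14, 71)])
v15: WRITE a=44  (a history now [(1, 74), (3, 67), (4, 11), (6, 10), (8, 54), (13, 19), (14, 71), (15, 44)])
READ a @v14: history=[(1, 74), (3, 67), (4, 11), (6, 10), (8, 54), (13, 19), (14, 71), (15, 44)] -> pick v14 -> 71
v16: WRITE a=25  (a history now [(1, 74), (3, 67), (4, 11), (6, 10), (8, 54), (13, 19), (14, 71), (15, 44), (16, 25)])
v17: WRITE a=0  (a history now [(1, 74), (3, 67), (4, 11), (6, 10), (8, 54), (13, 19), (14, 71), (15, 44), (16, 25), (17, 0)])
v18: WRITE a=27  (a history now [(1, 74), (3, 67), (4, 11), (6, 10), (8, 54), (13, 19), (14, 71), (15, 44), (16, 25), (17, 0), (18, 27)])
v19: WRITE b=51  (b history now [(2, 8), (5, 19), (7, 14), (9, 28), (10, 71), (11, 29), (12, 64), (19, 51)])
v20: WRITE b=17  (b history now [(2, 8), (5, 19), (7, 14), (9, 28), (10, 71), (11, 29), (12, 64), (19, 51), (20, 17)])
v21: WRITE a=4  (a history now [(1, 74), (3, 67), (4, 11), (6, 10), (8, 54), (13, 19), (14, 71), (15, 44), (16, 25), (17, 0), (18, 27), (21, 4)])
v22: WRITE b=45  (b history now [(2, 8), (5, 19), (7, 14), (9, 28), (10, 71), (11, 29), (12, 64), (19, 51), (20, 17), (22, 45)])
v23: WRITE a=68  (a history now [(1, 74), (3, 67), (4, 11), (6, 10), (8, 54), (13, 19), (14, 71), (15, 44), (16, 25), (17, 0), (18, 27), (21, 4), (23, 68)])
v24: WRITE b=57  (b history now [(2, 8), (5, 19), (7, 14), (9, 28), (10, 71), (11, 29), (12, 64), (19, 51), (20, 17), (22, 45), (24, 57)])
v25: WRITE a=49  (a history now [(1, 74), (3, 67), (4, 11), (6, 10), (8, 54), (13, 19), (14, 71), (15, 44), (16, 25), (17, 0), (18, 27), (21, 4), (23, 68), (25, 49)])
READ a @v9: history=[(1, 74), (3, 67), (4, 11), (6, 10), (8, 54), (13, 19), (14, 71), (15, 44), (16, 25), (17, 0), (18, 27), (21, 4), (23, 68), (25, 49)] -> pick v8 -> 54
READ b @v16: history=[(2, 8), (5, 19), (7, 14), (9, 28), (10, 71), (11, 29), (12, 64), (19, 51), (20, 17), (22, 45), (24, 57)] -> pick v12 -> 64
v26: WRITE a=55  (a history now [(1, 74), (3, 67), (4, 11), (6, 10), (8, 54), (13, 19), (14, 71), (15, 44), (16, 25), (17, 0), (18, 27), (21, 4), (23, 68), (25, 49), (26, 55)])
v27: WRITE a=69  (a history now [(1, 74), (3, 67), (4, 11), (6, 10), (8, 54), (13, 19), (14, 71), (15, 44), (16, 25), (17, 0), (18, 27), (21, 4), (23, 68), (25, 49), (26, 55), (27, 69)])
v28: WRITE a=46  (a history now [(1, 74), (3, 67), (4, 11), (6, 10), (8, 54), (13, 19), (14, 71), (15, 44), (16, 25), (17, 0), (18, 27), (21, 4), (23, 68), (25, 49), (26, 55), (27, 69), (28, 46)])
READ b @v2: history=[(2, 8), (5, 19), (7, 14), (9, 28), (10, 71), (11, 29), (12, 64), (19, 51), (20, 17), (22, 45), (24, 57)] -> pick v2 -> 8
v29: WRITE a=50  (a history now [(1, 74), (3, 67), (4, 11), (6, 10), (8, 54), (13, 19), (14, 71), (15, 44), (16, 25), (17, 0), (18, 27), (21, 4), (23, 68), (25, 49), (26, 55), (27, 69), (28, 46), (29, 50)])
READ a @v7: history=[(1, 74), (3, 67), (4, 11), (6, 10), (8, 54), (13, 19), (14, 71), (15, 44), (16, 25), (17, 0), (18, 27), (21, 4), (23, 68), (25, 49), (26, 55), (27, 69), (28, 46), (29, 50)] -> pick v6 -> 10
Read results in order: ['74', '28', '71', '54', '64', '8', '10']
NONE count = 0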